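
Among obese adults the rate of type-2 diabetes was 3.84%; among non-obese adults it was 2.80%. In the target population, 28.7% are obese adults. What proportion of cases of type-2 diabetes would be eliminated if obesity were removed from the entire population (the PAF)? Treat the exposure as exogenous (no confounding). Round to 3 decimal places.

PAF ≈ 0.096

p₁ = 0.0384, p₀ = 0.028.
Overall risk P(Y=1) = π·p₁ + (1−π)·p₀ = 0.287×0.0384 + 0.713×0.028 = 0.030985.
Under exogeneity, PAF = [P(Y=1) − p₀] / P(Y=1).
PAF = (0.030985 − 0.028) / 0.030985 ≈ 0.0963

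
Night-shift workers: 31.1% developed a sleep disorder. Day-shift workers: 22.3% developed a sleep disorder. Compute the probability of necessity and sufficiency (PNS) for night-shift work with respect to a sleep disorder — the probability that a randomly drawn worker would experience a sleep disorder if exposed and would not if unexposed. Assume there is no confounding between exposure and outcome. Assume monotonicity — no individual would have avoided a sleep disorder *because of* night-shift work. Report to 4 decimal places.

PNS ≈ 0.0880

p₁ = 0.311, p₀ = 0.223.
Under exogeneity and monotonicity, PNS = p₁ − p₀.
PNS = 0.311 − 0.223 = 0.088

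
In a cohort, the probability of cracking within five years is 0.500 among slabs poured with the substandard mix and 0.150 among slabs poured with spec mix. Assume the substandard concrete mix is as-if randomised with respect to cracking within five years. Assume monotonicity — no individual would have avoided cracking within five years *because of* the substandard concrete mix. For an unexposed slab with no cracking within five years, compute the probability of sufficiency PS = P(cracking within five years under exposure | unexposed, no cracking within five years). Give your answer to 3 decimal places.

Let p₁ = 0.5, p₀ = 0.15.
Under exogeneity and monotonicity, PS = (p₁ − p₀) / (1 − p₀).
PS = (0.5 − 0.15) / (1 − 0.15) = 0.35 / 0.85 ≈ 0.4118

PS ≈ 0.412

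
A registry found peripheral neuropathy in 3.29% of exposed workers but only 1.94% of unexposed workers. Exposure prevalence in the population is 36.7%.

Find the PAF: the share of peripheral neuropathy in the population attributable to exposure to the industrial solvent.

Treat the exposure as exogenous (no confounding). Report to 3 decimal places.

PAF ≈ 0.203

p₁ = 0.0329, p₀ = 0.0194.
Overall risk P(Y=1) = π·p₁ + (1−π)·p₀ = 0.367×0.0329 + 0.633×0.0194 = 0.024355.
Under exogeneity, PAF = [P(Y=1) − p₀] / P(Y=1).
PAF = (0.024355 − 0.0194) / 0.024355 ≈ 0.2034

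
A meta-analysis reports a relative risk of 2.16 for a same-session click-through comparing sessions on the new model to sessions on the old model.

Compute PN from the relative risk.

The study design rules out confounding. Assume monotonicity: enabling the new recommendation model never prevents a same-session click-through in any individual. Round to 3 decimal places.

PN ≈ 0.537

Under exogeneity and monotonicity, PN = (RR − 1) / RR = 1 − 1/RR.
PN = (2.16 − 1) / 2.16 = 1.16 / 2.16 ≈ 0.5370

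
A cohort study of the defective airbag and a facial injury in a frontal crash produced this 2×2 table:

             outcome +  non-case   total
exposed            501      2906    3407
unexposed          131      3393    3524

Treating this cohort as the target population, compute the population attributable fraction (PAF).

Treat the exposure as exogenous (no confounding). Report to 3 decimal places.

p₁ = P(outcome | exposed) = 501/3407 = 0.14705
p₀ = P(outcome | unexposed) = 131/3524 = 0.037174
Exposure prevalence π = 3407/6931 = 0.49156; overall risk P(Y=1) = 0.091185.
Under exogeneity, PAF = [P(Y=1) − p₀]/P(Y=1).
PAF = (0.091185 − 0.037174) / 0.091185 ≈ 0.5923

PAF ≈ 0.592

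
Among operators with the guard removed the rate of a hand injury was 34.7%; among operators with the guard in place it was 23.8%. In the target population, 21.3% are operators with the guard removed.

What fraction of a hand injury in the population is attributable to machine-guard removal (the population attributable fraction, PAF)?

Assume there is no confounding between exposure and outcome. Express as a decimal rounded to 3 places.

PAF ≈ 0.089

p₁ = 0.347, p₀ = 0.238.
Overall risk P(Y=1) = π·p₁ + (1−π)·p₀ = 0.213×0.347 + 0.787×0.238 = 0.26122.
Under exogeneity, PAF = [P(Y=1) − p₀] / P(Y=1).
PAF = (0.26122 − 0.238) / 0.26122 ≈ 0.0889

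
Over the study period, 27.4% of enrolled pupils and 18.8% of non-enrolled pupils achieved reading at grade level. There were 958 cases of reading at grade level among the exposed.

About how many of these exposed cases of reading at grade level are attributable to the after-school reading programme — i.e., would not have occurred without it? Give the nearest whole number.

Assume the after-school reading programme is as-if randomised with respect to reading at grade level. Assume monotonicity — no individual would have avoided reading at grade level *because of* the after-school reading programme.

p₁ = 0.274, p₀ = 0.188.
PN = (p₁ − p₀)/p₁ = (0.274 − 0.188) / 0.274 ≈ 0.31387.
Attributable cases ≈ PN × (exposed cases) = 0.31387 × 958 ≈ 300.69.

about 301 cases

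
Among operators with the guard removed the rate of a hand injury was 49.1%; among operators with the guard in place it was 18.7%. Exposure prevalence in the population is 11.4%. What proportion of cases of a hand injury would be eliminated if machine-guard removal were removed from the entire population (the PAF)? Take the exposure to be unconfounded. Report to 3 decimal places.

p₁ = 0.491, p₀ = 0.187.
Overall risk P(Y=1) = π·p₁ + (1−π)·p₀ = 0.114×0.491 + 0.886×0.187 = 0.22166.
Under exogeneity, PAF = [P(Y=1) − p₀] / P(Y=1).
PAF = (0.22166 − 0.187) / 0.22166 ≈ 0.1564

PAF ≈ 0.156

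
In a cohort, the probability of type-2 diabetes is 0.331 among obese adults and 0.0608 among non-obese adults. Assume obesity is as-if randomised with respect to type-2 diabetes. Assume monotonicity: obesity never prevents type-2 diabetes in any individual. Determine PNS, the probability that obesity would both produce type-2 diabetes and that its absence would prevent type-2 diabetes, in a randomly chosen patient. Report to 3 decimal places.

Let p₁ = 0.331, p₀ = 0.0608.
Under exogeneity and monotonicity, PNS = p₁ − p₀.
PNS = 0.331 − 0.0608 = 0.2702

PNS ≈ 0.270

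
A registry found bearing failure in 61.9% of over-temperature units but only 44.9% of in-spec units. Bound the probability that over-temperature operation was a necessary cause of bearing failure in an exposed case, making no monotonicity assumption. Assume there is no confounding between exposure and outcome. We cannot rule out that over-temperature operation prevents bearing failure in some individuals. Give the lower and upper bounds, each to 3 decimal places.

p₁ = 0.619, p₀ = 0.449.
Under exogeneity alone the bounds on PN are max{0,(p₁−p₀)/p₁} ≤ PN ≤ min{1,(1−p₀)/p₁}.
  lower = (p₁ − p₀)/p₁ = 0.17 / 0.619 ≈ 0.2746
  upper = min{1, (1 − p₀)/p₁} = 0.551 / 0.619 ≈ 0.8901

0.275 ≤ PN ≤ 0.890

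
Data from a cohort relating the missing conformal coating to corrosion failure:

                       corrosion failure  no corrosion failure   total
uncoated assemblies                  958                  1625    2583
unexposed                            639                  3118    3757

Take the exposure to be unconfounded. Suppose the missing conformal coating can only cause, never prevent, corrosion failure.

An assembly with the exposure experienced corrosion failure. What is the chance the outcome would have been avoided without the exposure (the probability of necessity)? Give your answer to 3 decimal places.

p₁ = P(outcome | exposed) = 958/2583 = 0.37089
p₀ = P(outcome | unexposed) = 639/3757 = 0.17008
Under exogeneity and monotonicity, PN = (p₁ − p₀) / p₁.
PN = (0.37089 − 0.17008) / 0.37089 = 0.2008 / 0.37089 ≈ 0.5414

PN ≈ 0.541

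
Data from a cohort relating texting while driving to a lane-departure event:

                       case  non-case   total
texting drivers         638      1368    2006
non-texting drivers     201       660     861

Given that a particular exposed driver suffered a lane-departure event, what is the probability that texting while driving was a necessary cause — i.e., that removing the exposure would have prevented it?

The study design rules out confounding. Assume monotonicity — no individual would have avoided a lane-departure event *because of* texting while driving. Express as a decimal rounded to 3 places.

PN ≈ 0.266

p₁ = P(outcome | exposed) = 638/2006 = 0.31805
p₀ = P(outcome | unexposed) = 201/861 = 0.23345
Under exogeneity and monotonicity, PN = (p₁ − p₀)/p₁.
PN = (0.31805 − 0.23345) / 0.31805 ≈ 0.2660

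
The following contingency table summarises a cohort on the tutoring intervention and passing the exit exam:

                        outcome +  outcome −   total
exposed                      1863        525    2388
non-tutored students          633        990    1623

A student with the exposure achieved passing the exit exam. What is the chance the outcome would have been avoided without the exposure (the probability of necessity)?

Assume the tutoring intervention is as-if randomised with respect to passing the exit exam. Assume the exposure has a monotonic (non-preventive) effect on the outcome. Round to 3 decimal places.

p₁ = P(outcome | exposed) = 1863/2388 = 0.78015
p₀ = P(outcome | unexposed) = 633/1623 = 0.39002
Under exogeneity and monotonicity, PN = (p₁ − p₀)/p₁.
PN = (0.78015 − 0.39002) / 0.78015 ≈ 0.5001

PN ≈ 0.500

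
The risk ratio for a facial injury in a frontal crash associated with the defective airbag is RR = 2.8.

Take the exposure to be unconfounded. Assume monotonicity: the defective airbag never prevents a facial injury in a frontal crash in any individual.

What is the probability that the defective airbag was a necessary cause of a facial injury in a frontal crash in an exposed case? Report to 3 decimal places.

Under exogeneity and monotonicity, PN = (RR − 1) / RR = 1 − 1/RR.
PN = (2.8 − 1) / 2.8 = 1.8 / 2.8 ≈ 0.6429

PN ≈ 0.643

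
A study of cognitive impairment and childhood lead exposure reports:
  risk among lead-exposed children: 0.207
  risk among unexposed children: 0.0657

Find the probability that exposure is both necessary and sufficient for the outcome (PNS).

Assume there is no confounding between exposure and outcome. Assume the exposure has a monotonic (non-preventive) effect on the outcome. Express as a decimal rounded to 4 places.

Let p₁ = 0.207, p₀ = 0.0657.
Under exogeneity and monotonicity, PNS = p₁ − p₀.
PNS = 0.207 − 0.0657 = 0.1413

PNS ≈ 0.1413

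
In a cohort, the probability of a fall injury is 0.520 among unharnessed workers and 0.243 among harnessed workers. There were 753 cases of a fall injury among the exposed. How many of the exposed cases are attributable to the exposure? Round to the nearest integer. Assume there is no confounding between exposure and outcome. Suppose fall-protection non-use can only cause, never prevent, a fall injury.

about 401 cases

Let p₁ = 0.52, p₀ = 0.243.
PN = (p₁ − p₀)/p₁ = (0.52 − 0.243) / 0.52 ≈ 0.53269.
Attributable cases ≈ PN × (exposed cases) = 0.53269 × 753 ≈ 401.12.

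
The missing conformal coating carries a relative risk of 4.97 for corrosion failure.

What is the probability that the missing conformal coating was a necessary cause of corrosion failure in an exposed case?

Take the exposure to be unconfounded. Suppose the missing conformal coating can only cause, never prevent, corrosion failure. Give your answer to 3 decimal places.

Under exogeneity and monotonicity, PN = (RR − 1) / RR = 1 − 1/RR.
PN = (4.97 − 1) / 4.97 = 3.97 / 4.97 ≈ 0.7988

PN ≈ 0.799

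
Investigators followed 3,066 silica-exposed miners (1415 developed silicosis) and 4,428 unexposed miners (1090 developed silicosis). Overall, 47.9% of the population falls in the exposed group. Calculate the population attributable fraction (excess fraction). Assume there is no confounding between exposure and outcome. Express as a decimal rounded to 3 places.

PAF ≈ 0.295

p₁ = P(outcome | exposed) = 1415/3066 = 0.46151
p₀ = P(outcome | unexposed) = 1090/4428 = 0.24616
Overall risk P(Y=1) = π·p₁ + (1−π)·p₀ = 0.479×0.46151 + 0.521×0.24616 = 0.34931.
Under exogeneity, PAF = [P(Y=1) − p₀] / P(Y=1).
PAF = (0.34931 − 0.24616) / 0.34931 ≈ 0.2953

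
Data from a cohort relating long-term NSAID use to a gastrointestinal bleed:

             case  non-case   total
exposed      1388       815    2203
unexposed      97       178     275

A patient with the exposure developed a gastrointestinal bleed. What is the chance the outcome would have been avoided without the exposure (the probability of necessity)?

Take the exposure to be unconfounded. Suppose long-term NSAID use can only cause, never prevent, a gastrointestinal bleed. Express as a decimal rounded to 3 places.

PN ≈ 0.440

p₁ = P(outcome | exposed) = 1388/2203 = 0.63005
p₀ = P(outcome | unexposed) = 97/275 = 0.35273
Under exogeneity and monotonicity, PN = (p₁ − p₀) / p₁.
PN = (0.63005 − 0.35273) / 0.63005 = 0.27732 / 0.63005 ≈ 0.4402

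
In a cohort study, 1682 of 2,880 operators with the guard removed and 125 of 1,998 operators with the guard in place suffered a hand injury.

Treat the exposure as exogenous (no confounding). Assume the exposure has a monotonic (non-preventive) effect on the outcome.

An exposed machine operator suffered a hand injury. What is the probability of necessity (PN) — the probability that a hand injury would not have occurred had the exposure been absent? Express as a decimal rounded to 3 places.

PN ≈ 0.893

p₁ = P(outcome | exposed) = 1682/2880 = 0.58403
p₀ = P(outcome | unexposed) = 125/1998 = 0.062563
Under exogeneity and monotonicity, PN = (p₁ − p₀) / p₁.
PN = (0.58403 − 0.062563) / 0.58403 = 0.52147 / 0.58403 ≈ 0.8929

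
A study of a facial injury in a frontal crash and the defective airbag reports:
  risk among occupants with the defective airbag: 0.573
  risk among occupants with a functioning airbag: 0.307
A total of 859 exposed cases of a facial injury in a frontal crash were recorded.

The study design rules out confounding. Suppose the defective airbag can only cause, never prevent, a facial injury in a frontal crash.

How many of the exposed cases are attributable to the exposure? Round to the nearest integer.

about 399 cases

Let p₁ = 0.573, p₀ = 0.307.
PN = (p₁ − p₀)/p₁ = (0.573 − 0.307) / 0.573 ≈ 0.46422.
Attributable cases ≈ PN × (exposed cases) = 0.46422 × 859 ≈ 398.77.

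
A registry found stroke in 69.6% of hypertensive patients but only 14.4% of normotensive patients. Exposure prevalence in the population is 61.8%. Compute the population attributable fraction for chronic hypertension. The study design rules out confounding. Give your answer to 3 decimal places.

PAF ≈ 0.703

p₁ = 0.696, p₀ = 0.144.
Overall risk P(Y=1) = π·p₁ + (1−π)·p₀ = 0.618×0.696 + 0.382×0.144 = 0.48514.
Under exogeneity, PAF = [P(Y=1) − p₀] / P(Y=1).
PAF = (0.48514 − 0.144) / 0.48514 ≈ 0.7032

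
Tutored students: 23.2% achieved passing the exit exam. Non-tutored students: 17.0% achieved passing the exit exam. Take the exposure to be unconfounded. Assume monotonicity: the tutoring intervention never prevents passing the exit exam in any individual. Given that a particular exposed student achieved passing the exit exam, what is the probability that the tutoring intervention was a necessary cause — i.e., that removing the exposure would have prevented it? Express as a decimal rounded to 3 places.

PN ≈ 0.267

p₁ = 0.232, p₀ = 0.17.
Under exogeneity and monotonicity, PN = (p₁ − p₀) / p₁.
PN = (0.232 − 0.17) / 0.232 = 0.062 / 0.232 ≈ 0.2672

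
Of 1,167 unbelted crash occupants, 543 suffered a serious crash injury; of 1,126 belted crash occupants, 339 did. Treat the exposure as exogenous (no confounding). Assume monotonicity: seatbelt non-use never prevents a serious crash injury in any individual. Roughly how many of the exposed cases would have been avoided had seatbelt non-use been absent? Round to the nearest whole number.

about 192 cases

p₁ = P(outcome | exposed) = 543/1167 = 0.4653
p₀ = P(outcome | unexposed) = 339/1126 = 0.30107
PN = (p₁ − p₀)/p₁ = (0.4653 − 0.30107) / 0.4653 ≈ 0.35296.
Attributable cases ≈ PN × (exposed cases) = 0.35296 × 543 ≈ 191.66.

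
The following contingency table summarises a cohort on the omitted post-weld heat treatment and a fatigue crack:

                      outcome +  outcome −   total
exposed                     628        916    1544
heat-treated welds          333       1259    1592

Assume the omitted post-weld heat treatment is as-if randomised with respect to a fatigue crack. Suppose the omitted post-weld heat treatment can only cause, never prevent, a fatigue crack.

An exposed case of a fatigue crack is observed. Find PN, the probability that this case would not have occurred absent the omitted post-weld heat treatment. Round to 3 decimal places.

PN ≈ 0.486

p₁ = P(outcome | exposed) = 628/1544 = 0.40674
p₀ = P(outcome | unexposed) = 333/1592 = 0.20917
Under exogeneity and monotonicity, PN = (p₁ − p₀)/p₁.
PN = (0.40674 − 0.20917) / 0.40674 ≈ 0.4857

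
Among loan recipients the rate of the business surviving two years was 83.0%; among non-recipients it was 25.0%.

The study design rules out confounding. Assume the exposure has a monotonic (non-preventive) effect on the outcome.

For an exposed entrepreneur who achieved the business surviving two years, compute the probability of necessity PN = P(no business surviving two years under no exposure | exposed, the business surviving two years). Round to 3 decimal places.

p₁ = 0.83, p₀ = 0.25.
Under exogeneity and monotonicity, PN = (p₁ − p₀) / p₁.
PN = (0.83 − 0.25) / 0.83 = 0.58 / 0.83 ≈ 0.6988

PN ≈ 0.699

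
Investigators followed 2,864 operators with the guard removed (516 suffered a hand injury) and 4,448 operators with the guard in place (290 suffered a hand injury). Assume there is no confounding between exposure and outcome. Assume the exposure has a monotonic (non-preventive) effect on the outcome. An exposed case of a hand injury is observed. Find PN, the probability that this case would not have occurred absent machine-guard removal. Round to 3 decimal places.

PN ≈ 0.638

p₁ = P(outcome | exposed) = 516/2864 = 0.18017
p₀ = P(outcome | unexposed) = 290/4448 = 0.065198
Under exogeneity and monotonicity, PN = (p₁ − p₀) / p₁.
PN = (0.18017 − 0.065198) / 0.18017 = 0.11497 / 0.18017 ≈ 0.6381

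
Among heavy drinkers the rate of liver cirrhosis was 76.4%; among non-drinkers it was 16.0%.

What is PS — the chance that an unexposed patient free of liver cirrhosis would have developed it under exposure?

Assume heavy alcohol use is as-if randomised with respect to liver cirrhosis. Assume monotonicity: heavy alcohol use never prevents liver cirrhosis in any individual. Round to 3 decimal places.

PS ≈ 0.719

p₁ = 0.764, p₀ = 0.16.
Under exogeneity and monotonicity, PS = (p₁ − p₀) / (1 − p₀).
PS = (0.764 − 0.16) / (1 − 0.16) = 0.604 / 0.84 ≈ 0.7190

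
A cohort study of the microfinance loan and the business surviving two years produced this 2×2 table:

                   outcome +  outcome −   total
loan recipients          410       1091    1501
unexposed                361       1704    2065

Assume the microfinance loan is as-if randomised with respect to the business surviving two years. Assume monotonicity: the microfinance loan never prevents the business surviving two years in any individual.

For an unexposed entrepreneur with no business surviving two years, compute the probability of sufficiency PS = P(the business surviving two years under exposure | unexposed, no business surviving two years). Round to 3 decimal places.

p₁ = P(outcome | exposed) = 410/1501 = 0.27315
p₀ = P(outcome | unexposed) = 361/2065 = 0.17482
Under exogeneity and monotonicity, PS = (p₁ − p₀) / (1 − p₀).
PS = (0.27315 − 0.17482) / (1 − 0.17482) = 0.098333 / 0.82518 ≈ 0.1192

PS ≈ 0.119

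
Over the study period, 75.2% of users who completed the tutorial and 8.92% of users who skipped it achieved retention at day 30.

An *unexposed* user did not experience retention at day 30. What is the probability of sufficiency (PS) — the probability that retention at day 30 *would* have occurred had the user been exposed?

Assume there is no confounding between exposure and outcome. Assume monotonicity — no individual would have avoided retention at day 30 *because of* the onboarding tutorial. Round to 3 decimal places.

p₁ = 0.752, p₀ = 0.0892.
Under exogeneity and monotonicity, PS = (p₁ − p₀) / (1 − p₀).
PS = (0.752 − 0.0892) / (1 − 0.0892) = 0.6628 / 0.9108 ≈ 0.7277

PS ≈ 0.728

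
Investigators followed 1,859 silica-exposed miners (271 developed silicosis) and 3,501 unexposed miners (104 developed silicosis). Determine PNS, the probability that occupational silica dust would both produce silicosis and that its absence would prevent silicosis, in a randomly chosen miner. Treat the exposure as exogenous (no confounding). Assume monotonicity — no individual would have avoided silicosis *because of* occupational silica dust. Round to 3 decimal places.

p₁ = P(outcome | exposed) = 271/1859 = 0.14578
p₀ = P(outcome | unexposed) = 104/3501 = 0.029706
Under exogeneity and monotonicity, PNS = p₁ − p₀.
PNS = 0.14578 − 0.029706 = 0.11607

PNS ≈ 0.116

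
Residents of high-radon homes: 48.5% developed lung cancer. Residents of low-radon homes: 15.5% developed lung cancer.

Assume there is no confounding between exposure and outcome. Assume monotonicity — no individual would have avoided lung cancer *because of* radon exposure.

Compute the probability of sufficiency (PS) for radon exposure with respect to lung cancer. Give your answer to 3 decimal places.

PS ≈ 0.391

p₁ = 0.485, p₀ = 0.155.
Under exogeneity and monotonicity, PS = (p₁ − p₀) / (1 − p₀).
PS = (0.485 − 0.155) / (1 − 0.155) = 0.33 / 0.845 ≈ 0.3905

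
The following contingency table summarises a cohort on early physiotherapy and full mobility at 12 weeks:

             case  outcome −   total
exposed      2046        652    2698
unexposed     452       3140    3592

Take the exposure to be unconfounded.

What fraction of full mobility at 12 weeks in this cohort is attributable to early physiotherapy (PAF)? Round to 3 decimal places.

PAF ≈ 0.683

p₁ = P(outcome | exposed) = 2046/2698 = 0.75834
p₀ = P(outcome | unexposed) = 452/3592 = 0.12584
Exposure prevalence π = 2698/6290 = 0.42893; overall risk P(Y=1) = 0.39714.
Under exogeneity, PAF = [P(Y=1) − p₀]/P(Y=1).
PAF = (0.39714 − 0.12584) / 0.39714 ≈ 0.6831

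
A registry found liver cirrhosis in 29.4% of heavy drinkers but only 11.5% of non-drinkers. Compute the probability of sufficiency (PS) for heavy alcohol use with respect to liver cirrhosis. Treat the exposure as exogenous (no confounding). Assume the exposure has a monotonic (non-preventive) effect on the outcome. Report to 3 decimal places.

PS ≈ 0.202

p₁ = 0.294, p₀ = 0.115.
Under exogeneity and monotonicity, PS = (p₁ − p₀) / (1 − p₀).
PS = (0.294 − 0.115) / (1 − 0.115) = 0.179 / 0.885 ≈ 0.2023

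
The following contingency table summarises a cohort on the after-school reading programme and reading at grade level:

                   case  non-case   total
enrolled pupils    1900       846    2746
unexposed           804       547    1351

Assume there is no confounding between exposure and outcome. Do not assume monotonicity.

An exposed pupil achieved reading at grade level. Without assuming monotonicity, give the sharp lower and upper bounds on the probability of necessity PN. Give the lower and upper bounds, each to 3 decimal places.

p₁ = P(outcome | exposed) = 1900/2746 = 0.69192
p₀ = P(outcome | unexposed) = 804/1351 = 0.59511
Under exogeneity alone the bounds on PN are max{0,(p₁−p₀)/p₁} ≤ PN ≤ min{1,(1−p₀)/p₁}.
  lower = (p₁ − p₀)/p₁ = 0.096801 / 0.69192 ≈ 0.1399
  upper = min{1, (1 − p₀)/p₁} = 0.40489 / 0.69192 ≈ 0.5852

0.140 ≤ PN ≤ 0.585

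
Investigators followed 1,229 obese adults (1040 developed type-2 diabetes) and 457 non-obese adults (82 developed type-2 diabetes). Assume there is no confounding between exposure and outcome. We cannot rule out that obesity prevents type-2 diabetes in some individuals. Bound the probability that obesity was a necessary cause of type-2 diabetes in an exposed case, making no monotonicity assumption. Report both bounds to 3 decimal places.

p₁ = P(outcome | exposed) = 1040/1229 = 0.84622
p₀ = P(outcome | unexposed) = 82/457 = 0.17943
Under exogeneity alone the bounds on PN are max{0,(p₁−p₀)/p₁} ≤ PN ≤ min{1,(1−p₀)/p₁}.
  lower = (p₁ − p₀)/p₁ = 0.66679 / 0.84622 ≈ 0.7880
  upper = min{1, (1 − p₀)/p₁} = 0.82057 / 0.84622 ≈ 0.9697

0.788 ≤ PN ≤ 0.970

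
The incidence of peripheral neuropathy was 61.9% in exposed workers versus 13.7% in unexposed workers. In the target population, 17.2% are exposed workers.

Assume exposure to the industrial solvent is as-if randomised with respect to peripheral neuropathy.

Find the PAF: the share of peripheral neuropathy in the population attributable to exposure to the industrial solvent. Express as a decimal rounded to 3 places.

p₁ = 0.619, p₀ = 0.137.
Overall risk P(Y=1) = π·p₁ + (1−π)·p₀ = 0.172×0.619 + 0.828×0.137 = 0.2199.
Under exogeneity, PAF = [P(Y=1) − p₀] / P(Y=1).
PAF = (0.2199 − 0.137) / 0.2199 ≈ 0.3770

PAF ≈ 0.377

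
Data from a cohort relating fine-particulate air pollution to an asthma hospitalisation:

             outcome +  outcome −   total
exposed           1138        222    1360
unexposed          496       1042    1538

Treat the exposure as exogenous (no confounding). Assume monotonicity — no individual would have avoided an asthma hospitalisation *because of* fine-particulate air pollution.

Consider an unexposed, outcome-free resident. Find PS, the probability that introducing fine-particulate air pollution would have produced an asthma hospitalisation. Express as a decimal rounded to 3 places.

PS ≈ 0.759

p₁ = P(outcome | exposed) = 1138/1360 = 0.83676
p₀ = P(outcome | unexposed) = 496/1538 = 0.3225
Under exogeneity and monotonicity, PS = (p₁ − p₀)/(1 − p₀).
PS = (0.83676 − 0.3225) / 0.6775 ≈ 0.7591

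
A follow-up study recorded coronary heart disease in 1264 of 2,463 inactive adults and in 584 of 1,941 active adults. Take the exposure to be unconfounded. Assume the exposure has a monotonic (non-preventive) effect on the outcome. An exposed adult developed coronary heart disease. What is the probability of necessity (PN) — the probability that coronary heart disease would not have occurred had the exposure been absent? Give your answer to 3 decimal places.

p₁ = P(outcome | exposed) = 1264/2463 = 0.5132
p₀ = P(outcome | unexposed) = 584/1941 = 0.30088
Under exogeneity and monotonicity, PN = (p₁ − p₀) / p₁.
PN = (0.5132 − 0.30088) / 0.5132 = 0.21232 / 0.5132 ≈ 0.4137

PN ≈ 0.414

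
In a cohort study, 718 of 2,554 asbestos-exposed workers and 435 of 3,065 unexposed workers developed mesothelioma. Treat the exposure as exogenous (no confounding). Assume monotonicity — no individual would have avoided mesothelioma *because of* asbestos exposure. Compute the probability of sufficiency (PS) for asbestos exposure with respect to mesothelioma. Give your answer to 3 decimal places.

p₁ = P(outcome | exposed) = 718/2554 = 0.28113
p₀ = P(outcome | unexposed) = 435/3065 = 0.14192
Under exogeneity and monotonicity, PS = (p₁ − p₀) / (1 − p₀).
PS = (0.28113 − 0.14192) / (1 − 0.14192) = 0.1392 / 0.85808 ≈ 0.1622

PS ≈ 0.162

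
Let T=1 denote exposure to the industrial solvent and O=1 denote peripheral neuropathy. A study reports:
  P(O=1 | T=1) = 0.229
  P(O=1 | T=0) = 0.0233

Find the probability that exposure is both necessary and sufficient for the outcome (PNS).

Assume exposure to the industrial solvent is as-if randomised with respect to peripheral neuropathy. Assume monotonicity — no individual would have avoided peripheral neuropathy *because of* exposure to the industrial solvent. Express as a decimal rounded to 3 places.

PNS ≈ 0.206

Let p₁ = 0.229, p₀ = 0.0233.
Under exogeneity and monotonicity, PNS = p₁ − p₀.
PNS = 0.229 − 0.0233 = 0.2057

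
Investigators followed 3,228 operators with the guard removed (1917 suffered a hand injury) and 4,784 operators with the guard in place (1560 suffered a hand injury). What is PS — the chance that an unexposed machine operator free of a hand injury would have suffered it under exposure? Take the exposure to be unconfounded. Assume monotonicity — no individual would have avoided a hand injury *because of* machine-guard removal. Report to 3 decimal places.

p₁ = P(outcome | exposed) = 1917/3228 = 0.59387
p₀ = P(outcome | unexposed) = 1560/4784 = 0.32609
Under exogeneity and monotonicity, PS = (p₁ − p₀) / (1 − p₀).
PS = (0.59387 − 0.32609) / (1 − 0.32609) = 0.26778 / 0.67391 ≈ 0.3973

PS ≈ 0.397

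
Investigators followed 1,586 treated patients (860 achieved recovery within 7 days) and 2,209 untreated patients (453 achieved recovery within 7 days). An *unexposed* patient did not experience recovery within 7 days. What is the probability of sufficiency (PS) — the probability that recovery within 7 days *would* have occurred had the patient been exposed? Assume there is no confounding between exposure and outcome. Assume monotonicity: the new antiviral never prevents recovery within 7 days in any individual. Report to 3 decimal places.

p₁ = P(outcome | exposed) = 860/1586 = 0.54224
p₀ = P(outcome | unexposed) = 453/2209 = 0.20507
Under exogeneity and monotonicity, PS = (p₁ − p₀) / (1 − p₀).
PS = (0.54224 − 0.20507) / (1 − 0.20507) = 0.33717 / 0.79493 ≈ 0.4242

PS ≈ 0.424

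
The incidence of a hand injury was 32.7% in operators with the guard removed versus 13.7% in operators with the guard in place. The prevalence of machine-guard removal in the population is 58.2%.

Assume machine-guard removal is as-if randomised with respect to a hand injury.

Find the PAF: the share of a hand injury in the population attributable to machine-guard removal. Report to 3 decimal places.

PAF ≈ 0.447

p₁ = 0.327, p₀ = 0.137.
Overall risk P(Y=1) = π·p₁ + (1−π)·p₀ = 0.582×0.327 + 0.418×0.137 = 0.24758.
Under exogeneity, PAF = [P(Y=1) − p₀] / P(Y=1).
PAF = (0.24758 − 0.137) / 0.24758 ≈ 0.4466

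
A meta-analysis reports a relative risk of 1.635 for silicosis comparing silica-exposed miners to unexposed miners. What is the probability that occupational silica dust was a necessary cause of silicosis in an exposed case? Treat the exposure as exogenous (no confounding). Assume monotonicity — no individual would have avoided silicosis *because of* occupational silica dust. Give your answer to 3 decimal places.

Under exogeneity and monotonicity, PN = (RR − 1) / RR = 1 − 1/RR.
PN = (1.635 − 1) / 1.635 = 0.635 / 1.635 ≈ 0.3884

PN ≈ 0.388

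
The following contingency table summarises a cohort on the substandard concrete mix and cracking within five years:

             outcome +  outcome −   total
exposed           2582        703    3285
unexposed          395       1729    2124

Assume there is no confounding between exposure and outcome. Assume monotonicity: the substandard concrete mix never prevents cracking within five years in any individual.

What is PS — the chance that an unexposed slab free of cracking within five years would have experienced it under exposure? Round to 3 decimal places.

p₁ = P(outcome | exposed) = 2582/3285 = 0.786
p₀ = P(outcome | unexposed) = 395/2124 = 0.18597
Under exogeneity and monotonicity, PS = (p₁ − p₀)/(1 − p₀).
PS = (0.786 − 0.18597) / 0.81403 ≈ 0.7371

PS ≈ 0.737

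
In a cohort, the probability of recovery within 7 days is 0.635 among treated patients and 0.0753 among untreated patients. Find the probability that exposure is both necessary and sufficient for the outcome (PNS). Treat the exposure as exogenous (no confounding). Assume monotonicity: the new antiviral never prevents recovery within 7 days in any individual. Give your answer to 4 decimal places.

Let p₁ = 0.635, p₀ = 0.0753.
Under exogeneity and monotonicity, PNS = p₁ − p₀.
PNS = 0.635 − 0.0753 = 0.5597

PNS ≈ 0.5597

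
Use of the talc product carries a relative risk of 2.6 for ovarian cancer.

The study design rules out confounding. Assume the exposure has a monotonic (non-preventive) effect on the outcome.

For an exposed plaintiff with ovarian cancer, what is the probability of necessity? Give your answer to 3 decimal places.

PN ≈ 0.615

Under exogeneity and monotonicity, PN = (RR − 1) / RR = 1 − 1/RR.
PN = (2.6 − 1) / 2.6 = 1.6 / 2.6 ≈ 0.6154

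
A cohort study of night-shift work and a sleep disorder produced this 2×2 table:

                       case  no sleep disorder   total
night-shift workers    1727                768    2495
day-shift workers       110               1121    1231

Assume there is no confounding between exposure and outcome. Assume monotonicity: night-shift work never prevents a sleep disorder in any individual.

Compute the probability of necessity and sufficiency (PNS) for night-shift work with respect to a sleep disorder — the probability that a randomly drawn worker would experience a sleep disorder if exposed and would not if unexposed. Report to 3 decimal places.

PNS ≈ 0.603

p₁ = P(outcome | exposed) = 1727/2495 = 0.69218
p₀ = P(outcome | unexposed) = 110/1231 = 0.089358
Under exogeneity and monotonicity, PNS = p₁ − p₀.
PNS = 0.69218 − 0.089358 = 0.60283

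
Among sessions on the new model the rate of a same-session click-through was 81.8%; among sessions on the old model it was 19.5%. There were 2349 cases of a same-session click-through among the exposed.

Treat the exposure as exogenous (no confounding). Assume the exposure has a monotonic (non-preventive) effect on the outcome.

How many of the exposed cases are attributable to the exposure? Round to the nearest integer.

about 1789 cases

p₁ = 0.818, p₀ = 0.195.
PN = (p₁ − p₀)/p₁ = (0.818 − 0.195) / 0.818 ≈ 0.76161.
Attributable cases ≈ PN × (exposed cases) = 0.76161 × 2349 ≈ 1789.03.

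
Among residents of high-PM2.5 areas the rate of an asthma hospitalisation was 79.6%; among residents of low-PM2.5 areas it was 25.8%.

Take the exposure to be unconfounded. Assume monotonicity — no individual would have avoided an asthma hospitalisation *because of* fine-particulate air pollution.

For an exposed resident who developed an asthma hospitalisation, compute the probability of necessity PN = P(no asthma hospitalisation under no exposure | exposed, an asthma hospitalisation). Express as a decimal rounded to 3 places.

PN ≈ 0.676

p₁ = 0.796, p₀ = 0.258.
Under exogeneity and monotonicity, PN = (p₁ − p₀) / p₁.
PN = (0.796 − 0.258) / 0.796 = 0.538 / 0.796 ≈ 0.6759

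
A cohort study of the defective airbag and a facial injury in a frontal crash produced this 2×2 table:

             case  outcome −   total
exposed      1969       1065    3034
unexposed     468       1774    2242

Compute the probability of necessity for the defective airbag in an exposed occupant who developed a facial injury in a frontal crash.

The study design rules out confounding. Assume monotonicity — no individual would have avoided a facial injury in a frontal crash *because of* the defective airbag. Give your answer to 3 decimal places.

p₁ = P(outcome | exposed) = 1969/3034 = 0.64898
p₀ = P(outcome | unexposed) = 468/2242 = 0.20874
Under exogeneity and monotonicity, PN = (p₁ − p₀)/p₁.
PN = (0.64898 − 0.20874) / 0.64898 ≈ 0.6784

PN ≈ 0.678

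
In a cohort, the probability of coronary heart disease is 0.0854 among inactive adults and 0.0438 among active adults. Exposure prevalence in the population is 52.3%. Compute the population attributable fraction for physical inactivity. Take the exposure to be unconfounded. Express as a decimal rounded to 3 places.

Let p₁ = 0.0854, p₀ = 0.0438.
Overall risk P(Y=1) = π·p₁ + (1−π)·p₀ = 0.523×0.0854 + 0.477×0.0438 = 0.065557.
Under exogeneity, PAF = [P(Y=1) − p₀] / P(Y=1).
PAF = (0.065557 − 0.0438) / 0.065557 ≈ 0.3319

PAF ≈ 0.332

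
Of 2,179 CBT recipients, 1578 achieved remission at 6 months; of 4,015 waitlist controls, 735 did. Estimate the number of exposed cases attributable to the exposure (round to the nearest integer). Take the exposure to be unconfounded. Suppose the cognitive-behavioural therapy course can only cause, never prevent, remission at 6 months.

about 1179 cases

p₁ = P(outcome | exposed) = 1578/2179 = 0.72419
p₀ = P(outcome | unexposed) = 735/4015 = 0.18306
PN = (p₁ − p₀)/p₁ = (0.72419 − 0.18306) / 0.72419 ≈ 0.74721.
Attributable cases ≈ PN × (exposed cases) = 0.74721 × 1578 ≈ 1179.10.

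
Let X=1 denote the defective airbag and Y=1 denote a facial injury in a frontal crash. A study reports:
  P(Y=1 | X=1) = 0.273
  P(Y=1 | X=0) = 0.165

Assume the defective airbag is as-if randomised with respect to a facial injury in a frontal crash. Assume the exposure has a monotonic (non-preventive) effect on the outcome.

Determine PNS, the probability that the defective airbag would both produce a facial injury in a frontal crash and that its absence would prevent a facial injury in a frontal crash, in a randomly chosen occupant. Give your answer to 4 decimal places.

Let p₁ = 0.273, p₀ = 0.165.
Under exogeneity and monotonicity, PNS = p₁ − p₀.
PNS = 0.273 − 0.165 = 0.108

PNS ≈ 0.1080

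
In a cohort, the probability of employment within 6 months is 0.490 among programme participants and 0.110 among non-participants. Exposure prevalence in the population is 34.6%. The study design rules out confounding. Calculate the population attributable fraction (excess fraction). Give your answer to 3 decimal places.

PAF ≈ 0.544

Let p₁ = 0.49, p₀ = 0.11.
Overall risk P(Y=1) = π·p₁ + (1−π)·p₀ = 0.346×0.49 + 0.654×0.11 = 0.24148.
Under exogeneity, PAF = [P(Y=1) − p₀] / P(Y=1).
PAF = (0.24148 − 0.11) / 0.24148 ≈ 0.5445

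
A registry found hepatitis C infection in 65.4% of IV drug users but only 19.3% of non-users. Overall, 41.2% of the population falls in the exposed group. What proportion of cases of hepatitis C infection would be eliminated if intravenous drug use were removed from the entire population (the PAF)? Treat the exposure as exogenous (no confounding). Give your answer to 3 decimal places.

p₁ = 0.654, p₀ = 0.193.
Overall risk P(Y=1) = π·p₁ + (1−π)·p₀ = 0.412×0.654 + 0.588×0.193 = 0.38293.
Under exogeneity, PAF = [P(Y=1) − p₀] / P(Y=1).
PAF = (0.38293 − 0.193) / 0.38293 ≈ 0.4960

PAF ≈ 0.496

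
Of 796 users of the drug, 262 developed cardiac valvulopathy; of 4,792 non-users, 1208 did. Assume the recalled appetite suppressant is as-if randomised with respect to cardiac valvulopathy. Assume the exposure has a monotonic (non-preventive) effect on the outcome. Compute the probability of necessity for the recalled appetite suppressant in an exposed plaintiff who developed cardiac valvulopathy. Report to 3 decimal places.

p₁ = P(outcome | exposed) = 262/796 = 0.32915
p₀ = P(outcome | unexposed) = 1208/4792 = 0.25209
Under exogeneity and monotonicity, PN = (p₁ − p₀) / p₁.
PN = (0.32915 − 0.25209) / 0.32915 = 0.077059 / 0.32915 ≈ 0.2341

PN ≈ 0.234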